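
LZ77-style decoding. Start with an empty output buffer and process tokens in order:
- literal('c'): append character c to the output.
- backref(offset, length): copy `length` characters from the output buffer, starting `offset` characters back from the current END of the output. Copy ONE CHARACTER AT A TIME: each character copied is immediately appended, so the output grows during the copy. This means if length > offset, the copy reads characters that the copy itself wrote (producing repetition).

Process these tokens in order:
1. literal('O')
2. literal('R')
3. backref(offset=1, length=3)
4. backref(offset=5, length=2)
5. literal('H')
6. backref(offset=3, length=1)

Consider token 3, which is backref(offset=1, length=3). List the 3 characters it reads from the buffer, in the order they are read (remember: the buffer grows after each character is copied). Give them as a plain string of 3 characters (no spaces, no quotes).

Answer: RRR

Derivation:
Token 1: literal('O'). Output: "O"
Token 2: literal('R'). Output: "OR"
Token 3: backref(off=1, len=3). Buffer before: "OR" (len 2)
  byte 1: read out[1]='R', append. Buffer now: "ORR"
  byte 2: read out[2]='R', append. Buffer now: "ORRR"
  byte 3: read out[3]='R', append. Buffer now: "ORRRR"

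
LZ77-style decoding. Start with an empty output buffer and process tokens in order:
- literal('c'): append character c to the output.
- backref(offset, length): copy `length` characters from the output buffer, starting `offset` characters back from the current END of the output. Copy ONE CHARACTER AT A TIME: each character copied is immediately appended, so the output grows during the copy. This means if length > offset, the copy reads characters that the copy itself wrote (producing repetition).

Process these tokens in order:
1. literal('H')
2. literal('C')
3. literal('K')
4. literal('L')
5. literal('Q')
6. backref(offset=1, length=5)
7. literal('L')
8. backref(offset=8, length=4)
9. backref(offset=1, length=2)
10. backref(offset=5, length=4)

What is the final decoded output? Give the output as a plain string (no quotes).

Answer: HCKLQQQQQQLLQQQQQQQQQ

Derivation:
Token 1: literal('H'). Output: "H"
Token 2: literal('C'). Output: "HC"
Token 3: literal('K'). Output: "HCK"
Token 4: literal('L'). Output: "HCKL"
Token 5: literal('Q'). Output: "HCKLQ"
Token 6: backref(off=1, len=5) (overlapping!). Copied 'QQQQQ' from pos 4. Output: "HCKLQQQQQQ"
Token 7: literal('L'). Output: "HCKLQQQQQQL"
Token 8: backref(off=8, len=4). Copied 'LQQQ' from pos 3. Output: "HCKLQQQQQQLLQQQ"
Token 9: backref(off=1, len=2) (overlapping!). Copied 'QQ' from pos 14. Output: "HCKLQQQQQQLLQQQQQ"
Token 10: backref(off=5, len=4). Copied 'QQQQ' from pos 12. Output: "HCKLQQQQQQLLQQQQQQQQQ"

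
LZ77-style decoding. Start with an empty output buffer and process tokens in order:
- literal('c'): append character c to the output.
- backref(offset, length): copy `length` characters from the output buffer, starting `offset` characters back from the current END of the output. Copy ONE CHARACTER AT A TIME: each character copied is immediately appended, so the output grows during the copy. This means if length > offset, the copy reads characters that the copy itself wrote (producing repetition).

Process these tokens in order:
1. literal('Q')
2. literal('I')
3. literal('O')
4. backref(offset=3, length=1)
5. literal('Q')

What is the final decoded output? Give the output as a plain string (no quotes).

Token 1: literal('Q'). Output: "Q"
Token 2: literal('I'). Output: "QI"
Token 3: literal('O'). Output: "QIO"
Token 4: backref(off=3, len=1). Copied 'Q' from pos 0. Output: "QIOQ"
Token 5: literal('Q'). Output: "QIOQQ"

Answer: QIOQQ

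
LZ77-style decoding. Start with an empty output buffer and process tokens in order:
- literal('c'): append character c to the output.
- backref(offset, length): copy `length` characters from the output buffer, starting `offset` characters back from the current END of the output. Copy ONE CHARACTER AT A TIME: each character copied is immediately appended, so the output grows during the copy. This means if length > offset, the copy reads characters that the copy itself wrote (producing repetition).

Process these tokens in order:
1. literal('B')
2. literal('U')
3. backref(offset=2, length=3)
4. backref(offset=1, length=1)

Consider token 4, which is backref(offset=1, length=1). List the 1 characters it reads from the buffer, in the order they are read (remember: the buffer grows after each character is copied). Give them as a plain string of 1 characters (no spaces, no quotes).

Answer: B

Derivation:
Token 1: literal('B'). Output: "B"
Token 2: literal('U'). Output: "BU"
Token 3: backref(off=2, len=3) (overlapping!). Copied 'BUB' from pos 0. Output: "BUBUB"
Token 4: backref(off=1, len=1). Buffer before: "BUBUB" (len 5)
  byte 1: read out[4]='B', append. Buffer now: "BUBUBB"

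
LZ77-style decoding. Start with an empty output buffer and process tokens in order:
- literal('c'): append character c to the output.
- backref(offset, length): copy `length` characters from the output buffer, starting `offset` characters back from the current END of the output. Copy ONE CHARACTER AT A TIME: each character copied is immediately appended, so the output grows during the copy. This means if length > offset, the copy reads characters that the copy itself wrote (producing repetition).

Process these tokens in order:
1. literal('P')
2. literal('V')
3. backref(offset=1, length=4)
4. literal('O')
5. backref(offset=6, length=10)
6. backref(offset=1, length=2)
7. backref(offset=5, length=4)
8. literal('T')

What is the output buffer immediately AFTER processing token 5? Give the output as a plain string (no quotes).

Token 1: literal('P'). Output: "P"
Token 2: literal('V'). Output: "PV"
Token 3: backref(off=1, len=4) (overlapping!). Copied 'VVVV' from pos 1. Output: "PVVVVV"
Token 4: literal('O'). Output: "PVVVVVO"
Token 5: backref(off=6, len=10) (overlapping!). Copied 'VVVVVOVVVV' from pos 1. Output: "PVVVVVOVVVVVOVVVV"

Answer: PVVVVVOVVVVVOVVVV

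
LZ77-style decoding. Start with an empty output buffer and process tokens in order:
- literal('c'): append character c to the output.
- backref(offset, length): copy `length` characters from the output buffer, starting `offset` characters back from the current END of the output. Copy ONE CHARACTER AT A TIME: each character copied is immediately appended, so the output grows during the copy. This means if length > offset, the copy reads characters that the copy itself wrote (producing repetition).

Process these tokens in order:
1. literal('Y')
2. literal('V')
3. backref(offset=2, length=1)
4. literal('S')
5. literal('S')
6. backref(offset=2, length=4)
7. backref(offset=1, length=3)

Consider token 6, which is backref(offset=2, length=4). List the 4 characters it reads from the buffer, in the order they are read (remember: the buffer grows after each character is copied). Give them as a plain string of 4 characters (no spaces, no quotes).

Answer: SSSS

Derivation:
Token 1: literal('Y'). Output: "Y"
Token 2: literal('V'). Output: "YV"
Token 3: backref(off=2, len=1). Copied 'Y' from pos 0. Output: "YVY"
Token 4: literal('S'). Output: "YVYS"
Token 5: literal('S'). Output: "YVYSS"
Token 6: backref(off=2, len=4). Buffer before: "YVYSS" (len 5)
  byte 1: read out[3]='S', append. Buffer now: "YVYSSS"
  byte 2: read out[4]='S', append. Buffer now: "YVYSSSS"
  byte 3: read out[5]='S', append. Buffer now: "YVYSSSSS"
  byte 4: read out[6]='S', append. Buffer now: "YVYSSSSSS"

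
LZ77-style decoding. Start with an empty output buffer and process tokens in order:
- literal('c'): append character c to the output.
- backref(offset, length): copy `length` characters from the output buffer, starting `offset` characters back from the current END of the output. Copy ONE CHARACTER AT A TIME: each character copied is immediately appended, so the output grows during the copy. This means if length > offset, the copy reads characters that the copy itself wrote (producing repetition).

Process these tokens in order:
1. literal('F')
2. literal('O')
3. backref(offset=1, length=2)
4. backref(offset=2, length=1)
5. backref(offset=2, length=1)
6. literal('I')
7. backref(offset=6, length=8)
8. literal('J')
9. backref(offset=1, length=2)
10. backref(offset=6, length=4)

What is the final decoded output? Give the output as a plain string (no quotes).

Answer: FOOOOOIOOOOOIOOJJJIOOJ

Derivation:
Token 1: literal('F'). Output: "F"
Token 2: literal('O'). Output: "FO"
Token 3: backref(off=1, len=2) (overlapping!). Copied 'OO' from pos 1. Output: "FOOO"
Token 4: backref(off=2, len=1). Copied 'O' from pos 2. Output: "FOOOO"
Token 5: backref(off=2, len=1). Copied 'O' from pos 3. Output: "FOOOOO"
Token 6: literal('I'). Output: "FOOOOOI"
Token 7: backref(off=6, len=8) (overlapping!). Copied 'OOOOOIOO' from pos 1. Output: "FOOOOOIOOOOOIOO"
Token 8: literal('J'). Output: "FOOOOOIOOOOOIOOJ"
Token 9: backref(off=1, len=2) (overlapping!). Copied 'JJ' from pos 15. Output: "FOOOOOIOOOOOIOOJJJ"
Token 10: backref(off=6, len=4). Copied 'IOOJ' from pos 12. Output: "FOOOOOIOOOOOIOOJJJIOOJ"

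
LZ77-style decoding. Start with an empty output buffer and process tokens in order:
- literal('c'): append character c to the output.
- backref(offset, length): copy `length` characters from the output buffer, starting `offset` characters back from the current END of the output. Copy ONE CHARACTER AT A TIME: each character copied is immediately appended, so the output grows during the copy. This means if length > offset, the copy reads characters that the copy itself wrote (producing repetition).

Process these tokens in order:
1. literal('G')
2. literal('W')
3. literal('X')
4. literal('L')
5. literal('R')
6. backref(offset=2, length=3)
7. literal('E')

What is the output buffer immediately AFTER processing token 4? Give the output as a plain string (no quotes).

Answer: GWXL

Derivation:
Token 1: literal('G'). Output: "G"
Token 2: literal('W'). Output: "GW"
Token 3: literal('X'). Output: "GWX"
Token 4: literal('L'). Output: "GWXL"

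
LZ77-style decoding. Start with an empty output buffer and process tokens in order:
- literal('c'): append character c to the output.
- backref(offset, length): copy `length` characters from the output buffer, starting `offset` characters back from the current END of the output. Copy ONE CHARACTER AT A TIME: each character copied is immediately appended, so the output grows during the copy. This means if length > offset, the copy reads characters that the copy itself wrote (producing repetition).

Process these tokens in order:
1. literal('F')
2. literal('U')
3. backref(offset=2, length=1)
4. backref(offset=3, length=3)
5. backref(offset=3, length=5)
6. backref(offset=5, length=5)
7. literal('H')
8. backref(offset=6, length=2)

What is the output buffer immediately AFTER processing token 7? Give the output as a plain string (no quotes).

Token 1: literal('F'). Output: "F"
Token 2: literal('U'). Output: "FU"
Token 3: backref(off=2, len=1). Copied 'F' from pos 0. Output: "FUF"
Token 4: backref(off=3, len=3). Copied 'FUF' from pos 0. Output: "FUFFUF"
Token 5: backref(off=3, len=5) (overlapping!). Copied 'FUFFU' from pos 3. Output: "FUFFUFFUFFU"
Token 6: backref(off=5, len=5). Copied 'FUFFU' from pos 6. Output: "FUFFUFFUFFUFUFFU"
Token 7: literal('H'). Output: "FUFFUFFUFFUFUFFUH"

Answer: FUFFUFFUFFUFUFFUH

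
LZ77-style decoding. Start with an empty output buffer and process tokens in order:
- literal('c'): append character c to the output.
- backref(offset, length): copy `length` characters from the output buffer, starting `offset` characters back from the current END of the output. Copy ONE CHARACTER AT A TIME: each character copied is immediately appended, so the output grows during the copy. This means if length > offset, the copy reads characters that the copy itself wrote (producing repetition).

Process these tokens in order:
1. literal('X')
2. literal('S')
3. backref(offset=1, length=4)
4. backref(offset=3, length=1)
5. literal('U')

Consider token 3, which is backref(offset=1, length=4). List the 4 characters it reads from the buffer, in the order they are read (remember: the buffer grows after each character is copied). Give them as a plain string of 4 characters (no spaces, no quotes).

Answer: SSSS

Derivation:
Token 1: literal('X'). Output: "X"
Token 2: literal('S'). Output: "XS"
Token 3: backref(off=1, len=4). Buffer before: "XS" (len 2)
  byte 1: read out[1]='S', append. Buffer now: "XSS"
  byte 2: read out[2]='S', append. Buffer now: "XSSS"
  byte 3: read out[3]='S', append. Buffer now: "XSSSS"
  byte 4: read out[4]='S', append. Buffer now: "XSSSSS"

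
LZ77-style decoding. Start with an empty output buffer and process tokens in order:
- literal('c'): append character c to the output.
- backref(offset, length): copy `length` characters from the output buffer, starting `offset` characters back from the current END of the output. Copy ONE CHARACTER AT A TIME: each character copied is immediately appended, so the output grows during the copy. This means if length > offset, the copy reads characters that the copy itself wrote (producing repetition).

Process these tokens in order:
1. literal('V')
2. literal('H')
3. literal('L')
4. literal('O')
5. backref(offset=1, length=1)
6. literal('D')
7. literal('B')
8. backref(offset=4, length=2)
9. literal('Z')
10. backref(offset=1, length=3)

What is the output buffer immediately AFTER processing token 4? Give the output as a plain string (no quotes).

Answer: VHLO

Derivation:
Token 1: literal('V'). Output: "V"
Token 2: literal('H'). Output: "VH"
Token 3: literal('L'). Output: "VHL"
Token 4: literal('O'). Output: "VHLO"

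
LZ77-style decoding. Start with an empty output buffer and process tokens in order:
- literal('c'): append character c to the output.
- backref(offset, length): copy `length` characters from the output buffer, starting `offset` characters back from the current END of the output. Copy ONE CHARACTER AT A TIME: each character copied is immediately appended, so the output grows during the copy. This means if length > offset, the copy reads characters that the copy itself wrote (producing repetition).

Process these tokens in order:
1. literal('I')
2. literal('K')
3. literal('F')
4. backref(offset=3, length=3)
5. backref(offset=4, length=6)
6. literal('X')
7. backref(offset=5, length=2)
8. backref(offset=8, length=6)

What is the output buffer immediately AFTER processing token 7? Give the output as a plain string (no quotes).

Token 1: literal('I'). Output: "I"
Token 2: literal('K'). Output: "IK"
Token 3: literal('F'). Output: "IKF"
Token 4: backref(off=3, len=3). Copied 'IKF' from pos 0. Output: "IKFIKF"
Token 5: backref(off=4, len=6) (overlapping!). Copied 'FIKFFI' from pos 2. Output: "IKFIKFFIKFFI"
Token 6: literal('X'). Output: "IKFIKFFIKFFIX"
Token 7: backref(off=5, len=2). Copied 'KF' from pos 8. Output: "IKFIKFFIKFFIXKF"

Answer: IKFIKFFIKFFIXKF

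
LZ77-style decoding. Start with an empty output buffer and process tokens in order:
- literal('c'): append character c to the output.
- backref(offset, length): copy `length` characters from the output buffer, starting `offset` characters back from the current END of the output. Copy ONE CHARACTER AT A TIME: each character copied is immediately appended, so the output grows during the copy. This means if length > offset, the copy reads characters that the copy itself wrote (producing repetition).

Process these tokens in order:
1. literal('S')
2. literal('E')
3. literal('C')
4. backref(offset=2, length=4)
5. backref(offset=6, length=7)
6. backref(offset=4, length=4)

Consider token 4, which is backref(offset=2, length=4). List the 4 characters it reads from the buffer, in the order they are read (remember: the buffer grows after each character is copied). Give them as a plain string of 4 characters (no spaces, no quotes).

Answer: ECEC

Derivation:
Token 1: literal('S'). Output: "S"
Token 2: literal('E'). Output: "SE"
Token 3: literal('C'). Output: "SEC"
Token 4: backref(off=2, len=4). Buffer before: "SEC" (len 3)
  byte 1: read out[1]='E', append. Buffer now: "SECE"
  byte 2: read out[2]='C', append. Buffer now: "SECEC"
  byte 3: read out[3]='E', append. Buffer now: "SECECE"
  byte 4: read out[4]='C', append. Buffer now: "SECECEC"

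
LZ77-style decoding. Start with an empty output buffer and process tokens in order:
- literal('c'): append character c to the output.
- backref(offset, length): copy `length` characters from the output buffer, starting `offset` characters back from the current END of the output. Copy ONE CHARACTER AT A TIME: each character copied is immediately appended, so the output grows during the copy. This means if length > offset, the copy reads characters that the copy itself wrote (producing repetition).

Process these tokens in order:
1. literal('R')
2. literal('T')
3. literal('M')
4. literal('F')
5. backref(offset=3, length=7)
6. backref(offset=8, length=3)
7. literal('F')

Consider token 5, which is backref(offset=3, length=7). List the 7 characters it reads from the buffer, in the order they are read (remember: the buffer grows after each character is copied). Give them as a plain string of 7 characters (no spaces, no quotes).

Token 1: literal('R'). Output: "R"
Token 2: literal('T'). Output: "RT"
Token 3: literal('M'). Output: "RTM"
Token 4: literal('F'). Output: "RTMF"
Token 5: backref(off=3, len=7). Buffer before: "RTMF" (len 4)
  byte 1: read out[1]='T', append. Buffer now: "RTMFT"
  byte 2: read out[2]='M', append. Buffer now: "RTMFTM"
  byte 3: read out[3]='F', append. Buffer now: "RTMFTMF"
  byte 4: read out[4]='T', append. Buffer now: "RTMFTMFT"
  byte 5: read out[5]='M', append. Buffer now: "RTMFTMFTM"
  byte 6: read out[6]='F', append. Buffer now: "RTMFTMFTMF"
  byte 7: read out[7]='T', append. Buffer now: "RTMFTMFTMFT"

Answer: TMFTMFT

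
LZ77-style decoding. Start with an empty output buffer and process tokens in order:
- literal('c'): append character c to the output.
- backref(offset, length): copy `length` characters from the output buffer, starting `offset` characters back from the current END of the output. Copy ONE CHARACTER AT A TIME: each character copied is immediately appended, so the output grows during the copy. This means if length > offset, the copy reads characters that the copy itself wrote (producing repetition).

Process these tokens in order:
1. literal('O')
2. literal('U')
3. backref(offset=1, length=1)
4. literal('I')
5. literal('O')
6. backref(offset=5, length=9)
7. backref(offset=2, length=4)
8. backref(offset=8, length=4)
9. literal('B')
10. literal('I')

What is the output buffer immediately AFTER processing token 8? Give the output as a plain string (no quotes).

Answer: OUUIOOUUIOOUUIUIUIOUUI

Derivation:
Token 1: literal('O'). Output: "O"
Token 2: literal('U'). Output: "OU"
Token 3: backref(off=1, len=1). Copied 'U' from pos 1. Output: "OUU"
Token 4: literal('I'). Output: "OUUI"
Token 5: literal('O'). Output: "OUUIO"
Token 6: backref(off=5, len=9) (overlapping!). Copied 'OUUIOOUUI' from pos 0. Output: "OUUIOOUUIOOUUI"
Token 7: backref(off=2, len=4) (overlapping!). Copied 'UIUI' from pos 12. Output: "OUUIOOUUIOOUUIUIUI"
Token 8: backref(off=8, len=4). Copied 'OUUI' from pos 10. Output: "OUUIOOUUIOOUUIUIUIOUUI"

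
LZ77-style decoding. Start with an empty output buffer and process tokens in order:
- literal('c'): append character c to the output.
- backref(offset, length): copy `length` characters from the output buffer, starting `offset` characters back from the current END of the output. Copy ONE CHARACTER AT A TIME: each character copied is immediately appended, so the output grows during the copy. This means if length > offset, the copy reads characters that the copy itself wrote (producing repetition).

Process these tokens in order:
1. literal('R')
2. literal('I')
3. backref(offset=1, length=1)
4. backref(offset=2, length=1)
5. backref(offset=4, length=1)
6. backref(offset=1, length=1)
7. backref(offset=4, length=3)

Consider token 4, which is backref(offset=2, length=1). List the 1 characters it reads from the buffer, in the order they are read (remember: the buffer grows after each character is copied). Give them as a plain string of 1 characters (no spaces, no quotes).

Token 1: literal('R'). Output: "R"
Token 2: literal('I'). Output: "RI"
Token 3: backref(off=1, len=1). Copied 'I' from pos 1. Output: "RII"
Token 4: backref(off=2, len=1). Buffer before: "RII" (len 3)
  byte 1: read out[1]='I', append. Buffer now: "RIII"

Answer: I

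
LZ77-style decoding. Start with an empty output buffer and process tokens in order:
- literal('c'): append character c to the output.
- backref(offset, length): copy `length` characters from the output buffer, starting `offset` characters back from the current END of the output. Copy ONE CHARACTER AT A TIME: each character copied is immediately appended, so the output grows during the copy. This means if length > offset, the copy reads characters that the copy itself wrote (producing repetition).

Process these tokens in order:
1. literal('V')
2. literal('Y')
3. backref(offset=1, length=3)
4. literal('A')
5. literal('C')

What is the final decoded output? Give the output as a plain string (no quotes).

Token 1: literal('V'). Output: "V"
Token 2: literal('Y'). Output: "VY"
Token 3: backref(off=1, len=3) (overlapping!). Copied 'YYY' from pos 1. Output: "VYYYY"
Token 4: literal('A'). Output: "VYYYYA"
Token 5: literal('C'). Output: "VYYYYAC"

Answer: VYYYYAC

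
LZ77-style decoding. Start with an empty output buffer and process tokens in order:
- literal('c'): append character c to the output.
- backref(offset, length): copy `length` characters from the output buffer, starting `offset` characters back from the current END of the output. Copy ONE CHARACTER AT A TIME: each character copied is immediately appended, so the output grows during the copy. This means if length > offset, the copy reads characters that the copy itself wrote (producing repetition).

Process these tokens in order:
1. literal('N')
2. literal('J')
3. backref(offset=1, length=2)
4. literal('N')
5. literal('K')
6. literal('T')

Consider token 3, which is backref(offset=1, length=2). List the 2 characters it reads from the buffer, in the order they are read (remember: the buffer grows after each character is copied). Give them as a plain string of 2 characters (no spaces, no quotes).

Token 1: literal('N'). Output: "N"
Token 2: literal('J'). Output: "NJ"
Token 3: backref(off=1, len=2). Buffer before: "NJ" (len 2)
  byte 1: read out[1]='J', append. Buffer now: "NJJ"
  byte 2: read out[2]='J', append. Buffer now: "NJJJ"

Answer: JJ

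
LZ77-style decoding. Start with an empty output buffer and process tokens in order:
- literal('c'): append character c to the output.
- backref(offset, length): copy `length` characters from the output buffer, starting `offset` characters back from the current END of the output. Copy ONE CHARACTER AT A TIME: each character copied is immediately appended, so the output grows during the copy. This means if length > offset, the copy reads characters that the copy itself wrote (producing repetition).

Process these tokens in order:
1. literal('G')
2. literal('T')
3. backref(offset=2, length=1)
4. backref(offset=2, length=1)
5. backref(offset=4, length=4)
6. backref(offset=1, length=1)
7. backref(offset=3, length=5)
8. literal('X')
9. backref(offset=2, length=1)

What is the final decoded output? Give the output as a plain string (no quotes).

Token 1: literal('G'). Output: "G"
Token 2: literal('T'). Output: "GT"
Token 3: backref(off=2, len=1). Copied 'G' from pos 0. Output: "GTG"
Token 4: backref(off=2, len=1). Copied 'T' from pos 1. Output: "GTGT"
Token 5: backref(off=4, len=4). Copied 'GTGT' from pos 0. Output: "GTGTGTGT"
Token 6: backref(off=1, len=1). Copied 'T' from pos 7. Output: "GTGTGTGTT"
Token 7: backref(off=3, len=5) (overlapping!). Copied 'GTTGT' from pos 6. Output: "GTGTGTGTTGTTGT"
Token 8: literal('X'). Output: "GTGTGTGTTGTTGTX"
Token 9: backref(off=2, len=1). Copied 'T' from pos 13. Output: "GTGTGTGTTGTTGTXT"

Answer: GTGTGTGTTGTTGTXT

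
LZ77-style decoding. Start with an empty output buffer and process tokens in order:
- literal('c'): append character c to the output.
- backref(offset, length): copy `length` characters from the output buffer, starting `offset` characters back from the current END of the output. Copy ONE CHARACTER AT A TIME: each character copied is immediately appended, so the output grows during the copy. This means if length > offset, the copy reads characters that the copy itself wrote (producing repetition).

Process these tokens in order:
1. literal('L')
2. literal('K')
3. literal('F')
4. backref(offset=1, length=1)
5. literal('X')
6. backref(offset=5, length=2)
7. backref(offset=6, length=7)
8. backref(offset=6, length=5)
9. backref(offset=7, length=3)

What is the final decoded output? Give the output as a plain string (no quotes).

Answer: LKFFXLKKFFXLKKFFXLKKKF

Derivation:
Token 1: literal('L'). Output: "L"
Token 2: literal('K'). Output: "LK"
Token 3: literal('F'). Output: "LKF"
Token 4: backref(off=1, len=1). Copied 'F' from pos 2. Output: "LKFF"
Token 5: literal('X'). Output: "LKFFX"
Token 6: backref(off=5, len=2). Copied 'LK' from pos 0. Output: "LKFFXLK"
Token 7: backref(off=6, len=7) (overlapping!). Copied 'KFFXLKK' from pos 1. Output: "LKFFXLKKFFXLKK"
Token 8: backref(off=6, len=5). Copied 'FFXLK' from pos 8. Output: "LKFFXLKKFFXLKKFFXLK"
Token 9: backref(off=7, len=3). Copied 'KKF' from pos 12. Output: "LKFFXLKKFFXLKKFFXLKKKF"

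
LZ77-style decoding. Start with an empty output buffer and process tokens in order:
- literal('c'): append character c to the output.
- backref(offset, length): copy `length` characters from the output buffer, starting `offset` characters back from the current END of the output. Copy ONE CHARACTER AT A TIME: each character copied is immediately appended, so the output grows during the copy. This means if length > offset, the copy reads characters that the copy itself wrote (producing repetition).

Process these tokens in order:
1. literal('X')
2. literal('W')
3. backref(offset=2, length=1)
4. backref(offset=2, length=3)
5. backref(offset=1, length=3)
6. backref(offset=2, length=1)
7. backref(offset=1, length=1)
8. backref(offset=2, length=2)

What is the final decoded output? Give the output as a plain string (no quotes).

Token 1: literal('X'). Output: "X"
Token 2: literal('W'). Output: "XW"
Token 3: backref(off=2, len=1). Copied 'X' from pos 0. Output: "XWX"
Token 4: backref(off=2, len=3) (overlapping!). Copied 'WXW' from pos 1. Output: "XWXWXW"
Token 5: backref(off=1, len=3) (overlapping!). Copied 'WWW' from pos 5. Output: "XWXWXWWWW"
Token 6: backref(off=2, len=1). Copied 'W' from pos 7. Output: "XWXWXWWWWW"
Token 7: backref(off=1, len=1). Copied 'W' from pos 9. Output: "XWXWXWWWWWW"
Token 8: backref(off=2, len=2). Copied 'WW' from pos 9. Output: "XWXWXWWWWWWWW"

Answer: XWXWXWWWWWWWW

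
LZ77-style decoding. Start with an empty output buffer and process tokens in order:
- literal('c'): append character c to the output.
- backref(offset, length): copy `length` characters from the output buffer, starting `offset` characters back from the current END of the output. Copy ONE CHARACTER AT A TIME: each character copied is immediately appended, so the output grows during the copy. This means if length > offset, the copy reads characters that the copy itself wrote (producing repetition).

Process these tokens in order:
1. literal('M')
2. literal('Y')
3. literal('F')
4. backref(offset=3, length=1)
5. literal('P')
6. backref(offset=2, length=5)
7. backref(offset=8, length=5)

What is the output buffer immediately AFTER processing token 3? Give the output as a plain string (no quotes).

Token 1: literal('M'). Output: "M"
Token 2: literal('Y'). Output: "MY"
Token 3: literal('F'). Output: "MYF"

Answer: MYF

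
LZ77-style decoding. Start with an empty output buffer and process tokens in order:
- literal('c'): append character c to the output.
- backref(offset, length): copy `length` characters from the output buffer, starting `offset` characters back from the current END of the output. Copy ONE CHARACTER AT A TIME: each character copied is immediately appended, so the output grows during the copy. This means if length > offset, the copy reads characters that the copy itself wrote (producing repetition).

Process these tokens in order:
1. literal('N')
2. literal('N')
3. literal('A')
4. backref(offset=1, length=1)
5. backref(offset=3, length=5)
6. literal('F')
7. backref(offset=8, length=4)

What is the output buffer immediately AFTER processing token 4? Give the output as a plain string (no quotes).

Answer: NNAA

Derivation:
Token 1: literal('N'). Output: "N"
Token 2: literal('N'). Output: "NN"
Token 3: literal('A'). Output: "NNA"
Token 4: backref(off=1, len=1). Copied 'A' from pos 2. Output: "NNAA"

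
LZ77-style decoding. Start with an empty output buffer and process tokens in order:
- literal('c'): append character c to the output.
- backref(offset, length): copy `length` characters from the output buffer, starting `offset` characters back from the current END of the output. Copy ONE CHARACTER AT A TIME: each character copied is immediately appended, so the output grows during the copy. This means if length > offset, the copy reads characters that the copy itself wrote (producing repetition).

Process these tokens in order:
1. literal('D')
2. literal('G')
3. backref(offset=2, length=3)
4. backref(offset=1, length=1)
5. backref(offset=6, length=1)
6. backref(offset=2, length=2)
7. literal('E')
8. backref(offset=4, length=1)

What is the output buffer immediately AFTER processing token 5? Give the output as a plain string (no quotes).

Token 1: literal('D'). Output: "D"
Token 2: literal('G'). Output: "DG"
Token 3: backref(off=2, len=3) (overlapping!). Copied 'DGD' from pos 0. Output: "DGDGD"
Token 4: backref(off=1, len=1). Copied 'D' from pos 4. Output: "DGDGDD"
Token 5: backref(off=6, len=1). Copied 'D' from pos 0. Output: "DGDGDDD"

Answer: DGDGDDD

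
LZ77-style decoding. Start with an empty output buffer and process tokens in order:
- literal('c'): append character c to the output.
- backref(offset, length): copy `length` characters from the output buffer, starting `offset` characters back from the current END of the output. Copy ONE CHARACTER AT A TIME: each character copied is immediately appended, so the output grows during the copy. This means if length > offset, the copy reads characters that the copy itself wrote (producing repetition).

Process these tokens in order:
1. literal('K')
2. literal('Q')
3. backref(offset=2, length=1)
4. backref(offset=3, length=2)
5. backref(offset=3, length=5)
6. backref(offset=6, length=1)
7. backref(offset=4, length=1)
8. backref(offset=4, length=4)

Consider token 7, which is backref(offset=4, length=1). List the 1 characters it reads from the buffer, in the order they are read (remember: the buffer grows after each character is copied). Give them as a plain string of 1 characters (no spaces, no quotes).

Token 1: literal('K'). Output: "K"
Token 2: literal('Q'). Output: "KQ"
Token 3: backref(off=2, len=1). Copied 'K' from pos 0. Output: "KQK"
Token 4: backref(off=3, len=2). Copied 'KQ' from pos 0. Output: "KQKKQ"
Token 5: backref(off=3, len=5) (overlapping!). Copied 'KKQKK' from pos 2. Output: "KQKKQKKQKK"
Token 6: backref(off=6, len=1). Copied 'Q' from pos 4. Output: "KQKKQKKQKKQ"
Token 7: backref(off=4, len=1). Buffer before: "KQKKQKKQKKQ" (len 11)
  byte 1: read out[7]='Q', append. Buffer now: "KQKKQKKQKKQQ"

Answer: Q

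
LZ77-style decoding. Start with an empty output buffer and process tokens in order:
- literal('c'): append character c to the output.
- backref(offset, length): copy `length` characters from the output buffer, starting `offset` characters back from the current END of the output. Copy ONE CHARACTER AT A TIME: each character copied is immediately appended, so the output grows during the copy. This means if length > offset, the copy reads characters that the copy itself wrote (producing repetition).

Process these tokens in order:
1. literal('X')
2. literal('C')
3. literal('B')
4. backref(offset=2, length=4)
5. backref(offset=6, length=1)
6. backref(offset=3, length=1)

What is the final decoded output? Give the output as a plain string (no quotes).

Answer: XCBCBCBCC

Derivation:
Token 1: literal('X'). Output: "X"
Token 2: literal('C'). Output: "XC"
Token 3: literal('B'). Output: "XCB"
Token 4: backref(off=2, len=4) (overlapping!). Copied 'CBCB' from pos 1. Output: "XCBCBCB"
Token 5: backref(off=6, len=1). Copied 'C' from pos 1. Output: "XCBCBCBC"
Token 6: backref(off=3, len=1). Copied 'C' from pos 5. Output: "XCBCBCBCC"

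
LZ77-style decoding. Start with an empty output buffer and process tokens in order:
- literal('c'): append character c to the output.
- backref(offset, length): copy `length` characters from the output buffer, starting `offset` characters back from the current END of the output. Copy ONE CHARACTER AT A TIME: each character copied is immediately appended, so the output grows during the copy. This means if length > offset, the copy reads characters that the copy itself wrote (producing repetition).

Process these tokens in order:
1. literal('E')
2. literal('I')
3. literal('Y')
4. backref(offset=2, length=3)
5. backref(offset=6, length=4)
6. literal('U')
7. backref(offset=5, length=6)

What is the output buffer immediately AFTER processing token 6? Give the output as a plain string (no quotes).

Token 1: literal('E'). Output: "E"
Token 2: literal('I'). Output: "EI"
Token 3: literal('Y'). Output: "EIY"
Token 4: backref(off=2, len=3) (overlapping!). Copied 'IYI' from pos 1. Output: "EIYIYI"
Token 5: backref(off=6, len=4). Copied 'EIYI' from pos 0. Output: "EIYIYIEIYI"
Token 6: literal('U'). Output: "EIYIYIEIYIU"

Answer: EIYIYIEIYIU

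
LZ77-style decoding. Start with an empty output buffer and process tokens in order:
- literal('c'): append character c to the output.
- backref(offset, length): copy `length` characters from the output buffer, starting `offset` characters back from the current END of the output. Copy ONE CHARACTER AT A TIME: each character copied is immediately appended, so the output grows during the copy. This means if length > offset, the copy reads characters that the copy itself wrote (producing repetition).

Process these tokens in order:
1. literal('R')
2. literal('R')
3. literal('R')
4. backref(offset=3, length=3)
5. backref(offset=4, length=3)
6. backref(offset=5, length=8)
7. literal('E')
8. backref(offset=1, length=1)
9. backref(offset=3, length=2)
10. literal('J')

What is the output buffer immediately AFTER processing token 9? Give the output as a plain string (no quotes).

Answer: RRRRRRRRRRRRRRRRREERE

Derivation:
Token 1: literal('R'). Output: "R"
Token 2: literal('R'). Output: "RR"
Token 3: literal('R'). Output: "RRR"
Token 4: backref(off=3, len=3). Copied 'RRR' from pos 0. Output: "RRRRRR"
Token 5: backref(off=4, len=3). Copied 'RRR' from pos 2. Output: "RRRRRRRRR"
Token 6: backref(off=5, len=8) (overlapping!). Copied 'RRRRRRRR' from pos 4. Output: "RRRRRRRRRRRRRRRRR"
Token 7: literal('E'). Output: "RRRRRRRRRRRRRRRRRE"
Token 8: backref(off=1, len=1). Copied 'E' from pos 17. Output: "RRRRRRRRRRRRRRRRREE"
Token 9: backref(off=3, len=2). Copied 'RE' from pos 16. Output: "RRRRRRRRRRRRRRRRREERE"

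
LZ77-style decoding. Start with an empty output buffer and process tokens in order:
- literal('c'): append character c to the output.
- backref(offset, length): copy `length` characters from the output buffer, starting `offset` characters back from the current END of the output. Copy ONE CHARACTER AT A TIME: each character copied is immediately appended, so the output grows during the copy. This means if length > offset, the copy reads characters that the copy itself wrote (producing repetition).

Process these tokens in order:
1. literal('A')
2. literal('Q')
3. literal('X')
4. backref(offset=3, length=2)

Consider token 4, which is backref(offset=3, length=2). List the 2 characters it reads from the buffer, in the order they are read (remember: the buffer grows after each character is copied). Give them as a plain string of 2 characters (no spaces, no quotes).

Token 1: literal('A'). Output: "A"
Token 2: literal('Q'). Output: "AQ"
Token 3: literal('X'). Output: "AQX"
Token 4: backref(off=3, len=2). Buffer before: "AQX" (len 3)
  byte 1: read out[0]='A', append. Buffer now: "AQXA"
  byte 2: read out[1]='Q', append. Buffer now: "AQXAQ"

Answer: AQ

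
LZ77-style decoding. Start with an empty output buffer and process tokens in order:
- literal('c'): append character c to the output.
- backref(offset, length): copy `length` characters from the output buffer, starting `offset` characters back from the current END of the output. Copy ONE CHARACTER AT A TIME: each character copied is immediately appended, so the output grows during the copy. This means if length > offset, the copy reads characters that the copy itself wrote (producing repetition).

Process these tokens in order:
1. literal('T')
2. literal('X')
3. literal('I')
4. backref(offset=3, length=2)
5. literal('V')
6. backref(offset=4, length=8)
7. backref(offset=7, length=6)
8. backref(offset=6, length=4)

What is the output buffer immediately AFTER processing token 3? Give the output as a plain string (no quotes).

Answer: TXI

Derivation:
Token 1: literal('T'). Output: "T"
Token 2: literal('X'). Output: "TX"
Token 3: literal('I'). Output: "TXI"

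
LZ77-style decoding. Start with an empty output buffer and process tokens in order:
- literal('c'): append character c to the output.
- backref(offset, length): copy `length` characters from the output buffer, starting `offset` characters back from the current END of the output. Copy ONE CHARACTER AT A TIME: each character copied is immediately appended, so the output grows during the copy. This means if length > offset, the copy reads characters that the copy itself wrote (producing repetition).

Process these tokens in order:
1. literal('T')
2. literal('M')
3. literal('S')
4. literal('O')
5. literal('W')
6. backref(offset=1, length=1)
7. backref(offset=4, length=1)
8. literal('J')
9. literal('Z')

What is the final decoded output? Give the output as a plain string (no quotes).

Answer: TMSOWWSJZ

Derivation:
Token 1: literal('T'). Output: "T"
Token 2: literal('M'). Output: "TM"
Token 3: literal('S'). Output: "TMS"
Token 4: literal('O'). Output: "TMSO"
Token 5: literal('W'). Output: "TMSOW"
Token 6: backref(off=1, len=1). Copied 'W' from pos 4. Output: "TMSOWW"
Token 7: backref(off=4, len=1). Copied 'S' from pos 2. Output: "TMSOWWS"
Token 8: literal('J'). Output: "TMSOWWSJ"
Token 9: literal('Z'). Output: "TMSOWWSJZ"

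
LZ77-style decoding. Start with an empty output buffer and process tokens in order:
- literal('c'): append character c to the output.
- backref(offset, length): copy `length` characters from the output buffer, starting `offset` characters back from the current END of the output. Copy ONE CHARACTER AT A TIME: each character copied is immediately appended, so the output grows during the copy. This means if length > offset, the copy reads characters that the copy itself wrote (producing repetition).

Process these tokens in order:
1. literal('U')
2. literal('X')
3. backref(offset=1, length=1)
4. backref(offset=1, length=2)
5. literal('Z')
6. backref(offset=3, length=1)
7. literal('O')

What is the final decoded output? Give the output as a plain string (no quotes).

Answer: UXXXXZXO

Derivation:
Token 1: literal('U'). Output: "U"
Token 2: literal('X'). Output: "UX"
Token 3: backref(off=1, len=1). Copied 'X' from pos 1. Output: "UXX"
Token 4: backref(off=1, len=2) (overlapping!). Copied 'XX' from pos 2. Output: "UXXXX"
Token 5: literal('Z'). Output: "UXXXXZ"
Token 6: backref(off=3, len=1). Copied 'X' from pos 3. Output: "UXXXXZX"
Token 7: literal('O'). Output: "UXXXXZXO"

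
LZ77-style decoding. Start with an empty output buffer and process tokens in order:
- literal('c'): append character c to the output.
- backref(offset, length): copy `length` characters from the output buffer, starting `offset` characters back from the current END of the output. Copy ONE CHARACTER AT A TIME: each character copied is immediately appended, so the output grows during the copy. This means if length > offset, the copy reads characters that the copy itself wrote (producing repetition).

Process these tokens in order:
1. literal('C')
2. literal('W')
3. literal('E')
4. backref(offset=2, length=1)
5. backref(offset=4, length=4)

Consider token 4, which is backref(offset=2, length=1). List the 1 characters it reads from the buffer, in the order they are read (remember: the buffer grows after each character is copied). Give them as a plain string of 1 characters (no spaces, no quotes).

Answer: W

Derivation:
Token 1: literal('C'). Output: "C"
Token 2: literal('W'). Output: "CW"
Token 3: literal('E'). Output: "CWE"
Token 4: backref(off=2, len=1). Buffer before: "CWE" (len 3)
  byte 1: read out[1]='W', append. Buffer now: "CWEW"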